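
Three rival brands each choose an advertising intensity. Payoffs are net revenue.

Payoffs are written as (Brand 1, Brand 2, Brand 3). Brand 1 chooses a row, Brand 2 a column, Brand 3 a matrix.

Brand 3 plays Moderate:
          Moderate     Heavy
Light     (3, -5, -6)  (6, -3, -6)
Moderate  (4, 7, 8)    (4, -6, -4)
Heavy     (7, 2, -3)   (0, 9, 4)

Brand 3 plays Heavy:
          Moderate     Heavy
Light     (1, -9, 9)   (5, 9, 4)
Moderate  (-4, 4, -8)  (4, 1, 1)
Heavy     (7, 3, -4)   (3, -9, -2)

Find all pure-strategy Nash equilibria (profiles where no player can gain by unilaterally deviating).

Pure NE: (Light, Heavy, Heavy)

Brand 1 against (Moderate, Moderate): payoffs 3, 4, 7 → best response Heavy.
Brand 1 against (Moderate, Heavy): payoffs 1, -4, 7 → best response Heavy.
Brand 1 against (Heavy, Moderate): payoffs 6, 4, 0 → best response Light.
Brand 1 against (Heavy, Heavy): payoffs 5, 4, 3 → best response Light.
Brand 2 against (Light, Moderate): payoffs -5, -3 → best response Heavy.
Brand 2 against (Light, Heavy): payoffs -9, 9 → best response Heavy.
Brand 2 against (Moderate, Moderate): payoffs 7, -6 → best response Moderate.
Brand 2 against (Moderate, Heavy): payoffs 4, 1 → best response Moderate.
Brand 2 against (Heavy, Moderate): payoffs 2, 9 → best response Heavy.
Brand 2 against (Heavy, Heavy): payoffs 3, -9 → best response Moderate.
Brand 3 against (Light, Moderate): payoffs -6, 9 → best response Heavy.
Brand 3 against (Light, Heavy): payoffs -6, 4 → best response Heavy.
Brand 3 against (Moderate, Moderate): payoffs 8, -8 → best response Moderate.
Brand 3 against (Moderate, Heavy): payoffs -4, 1 → best response Heavy.
Brand 3 against (Heavy, Moderate): payoffs -3, -4 → best response Moderate.
Brand 3 against (Heavy, Heavy): payoffs 4, -2 → best response Moderate.
Mutual best responses: (Light, Heavy, Heavy).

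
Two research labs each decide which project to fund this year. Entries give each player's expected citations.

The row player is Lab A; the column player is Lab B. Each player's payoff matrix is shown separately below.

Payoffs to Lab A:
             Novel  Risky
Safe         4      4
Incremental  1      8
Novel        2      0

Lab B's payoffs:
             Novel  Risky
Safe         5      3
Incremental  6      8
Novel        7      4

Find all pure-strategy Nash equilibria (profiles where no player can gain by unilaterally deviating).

Lab A against Novel: payoffs 4, 1, 2 → best response Safe.
Lab A against Risky: payoffs 4, 8, 0 → best response Incremental.
Lab B against Safe: payoffs 5, 3 → best response Novel.
Lab B against Incremental: payoffs 6, 8 → best response Risky.
Lab B against Novel: payoffs 7, 4 → best response Novel.
Mutual best responses: (Safe, Novel); (Incremental, Risky).

Pure-strategy Nash equilibria: (Safe, Novel), (Incremental, Risky)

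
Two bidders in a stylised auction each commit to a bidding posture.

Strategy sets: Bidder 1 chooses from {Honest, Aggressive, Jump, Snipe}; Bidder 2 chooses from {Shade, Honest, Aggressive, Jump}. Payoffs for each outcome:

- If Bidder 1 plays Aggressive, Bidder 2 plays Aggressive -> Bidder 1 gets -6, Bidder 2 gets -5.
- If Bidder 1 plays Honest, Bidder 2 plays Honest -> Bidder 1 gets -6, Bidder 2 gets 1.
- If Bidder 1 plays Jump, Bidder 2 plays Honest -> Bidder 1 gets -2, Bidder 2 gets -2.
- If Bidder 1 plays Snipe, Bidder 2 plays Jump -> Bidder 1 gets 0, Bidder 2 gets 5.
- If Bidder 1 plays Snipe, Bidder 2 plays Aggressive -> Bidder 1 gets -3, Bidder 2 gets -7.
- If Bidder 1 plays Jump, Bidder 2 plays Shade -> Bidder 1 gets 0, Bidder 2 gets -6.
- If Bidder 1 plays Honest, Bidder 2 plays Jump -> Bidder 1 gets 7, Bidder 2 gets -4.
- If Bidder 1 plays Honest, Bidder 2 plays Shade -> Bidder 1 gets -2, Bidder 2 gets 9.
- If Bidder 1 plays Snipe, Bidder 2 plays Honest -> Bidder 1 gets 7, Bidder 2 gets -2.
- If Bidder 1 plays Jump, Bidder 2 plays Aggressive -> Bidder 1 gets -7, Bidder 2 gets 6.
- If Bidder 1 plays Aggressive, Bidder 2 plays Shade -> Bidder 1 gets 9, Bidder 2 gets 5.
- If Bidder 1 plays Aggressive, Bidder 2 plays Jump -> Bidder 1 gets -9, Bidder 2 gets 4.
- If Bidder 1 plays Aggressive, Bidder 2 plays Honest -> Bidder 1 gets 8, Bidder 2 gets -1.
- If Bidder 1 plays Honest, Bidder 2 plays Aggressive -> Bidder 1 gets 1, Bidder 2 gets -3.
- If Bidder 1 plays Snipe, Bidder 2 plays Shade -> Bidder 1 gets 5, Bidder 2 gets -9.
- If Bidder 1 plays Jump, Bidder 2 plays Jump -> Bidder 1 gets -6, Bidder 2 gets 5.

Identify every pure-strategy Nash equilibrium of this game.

Mark each player's best response to every combination of opponents' strategies; a profile where every player is best-responding is a pure Nash equilibrium.
Bidder 1 against Shade: payoffs -2, 9, 0, 5 → best response Aggressive.
Bidder 1 against Honest: payoffs -6, 8, -2, 7 → best response Aggressive.
Bidder 1 against Aggressive: payoffs 1, -6, -7, -3 → best response Honest.
Bidder 1 against Jump: payoffs 7, -9, -6, 0 → best response Honest.
Bidder 2 against Honest: payoffs 9, 1, -3, -4 → best response Shade.
Bidder 2 against Aggressive: payoffs 5, -1, -5, 4 → best response Shade.
Bidder 2 against Jump: payoffs -6, -2, 6, 5 → best response Aggressive.
Bidder 2 against Snipe: payoffs -9, -2, -7, 5 → best response Jump.
Mutual best responses: (Aggressive, Shade).

Pure NE: (Aggressive, Shade)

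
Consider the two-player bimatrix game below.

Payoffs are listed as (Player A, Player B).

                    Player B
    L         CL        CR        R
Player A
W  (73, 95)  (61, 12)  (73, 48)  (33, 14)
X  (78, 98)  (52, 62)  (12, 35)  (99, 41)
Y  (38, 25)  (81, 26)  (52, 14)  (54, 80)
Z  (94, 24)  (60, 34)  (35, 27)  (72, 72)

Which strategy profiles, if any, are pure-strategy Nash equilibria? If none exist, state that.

Mark each player's best response to every combination of opponents' strategies; a profile where every player is best-responding is a pure Nash equilibrium.
Player A against L: payoffs 73, 78, 38, 94 → best response Z.
Player A against CL: payoffs 61, 52, 81, 60 → best response Y.
Player A against CR: payoffs 73, 12, 52, 35 → best response W.
Player A against R: payoffs 33, 99, 54, 72 → best response X.
Player B against W: payoffs 95, 12, 48, 14 → best response L.
Player B against X: payoffs 98, 62, 35, 41 → best response L.
Player B against Y: payoffs 25, 26, 14, 80 → best response R.
Player B against Z: payoffs 24, 34, 27, 72 → best response R.
No profile is a mutual best response for all players.

No pure-strategy Nash equilibrium.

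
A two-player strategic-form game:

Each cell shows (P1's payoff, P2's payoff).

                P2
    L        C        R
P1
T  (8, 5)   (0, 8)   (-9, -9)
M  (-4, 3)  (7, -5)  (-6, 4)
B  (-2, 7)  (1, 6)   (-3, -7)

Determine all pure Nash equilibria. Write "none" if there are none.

For each strategy profile, look for a profitable unilateral deviation.
(T, L): P2 can switch to C (5 → 8). Not NE.
(T, C): P1 can switch to M (0 → 7). Not NE.
(T, R): P1 can switch to M (-9 → -6). Not NE.
(M, L): P1 can switch to T (-4 → 8). Not NE.
(M, C): P2 can switch to L (-5 → 3). Not NE.
(M, R): P1 can switch to B (-6 → -3). Not NE.
(B, L): P1 can switch to T (-2 → 8). Not NE.
(B, C): P1 can switch to M (1 → 7). Not NE.
(B, R): P2 can switch to L (-7 → 7). Not NE.

There is no pure-strategy Nash equilibrium.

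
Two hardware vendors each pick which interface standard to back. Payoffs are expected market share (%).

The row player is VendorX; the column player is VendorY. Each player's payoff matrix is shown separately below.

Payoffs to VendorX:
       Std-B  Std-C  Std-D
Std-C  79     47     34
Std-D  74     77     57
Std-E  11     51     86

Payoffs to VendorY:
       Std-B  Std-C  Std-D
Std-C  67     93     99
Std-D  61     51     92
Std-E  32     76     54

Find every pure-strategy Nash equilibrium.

Mark each player's best response to every combination of opponents' strategies; a profile where every player is best-responding is a pure Nash equilibrium.
VendorX against Std-B: payoffs 79, 74, 11 → best response Std-C.
VendorX against Std-C: payoffs 47, 77, 51 → best response Std-D.
VendorX against Std-D: payoffs 34, 57, 86 → best response Std-E.
VendorY against Std-C: payoffs 67, 93, 99 → best response Std-D.
VendorY against Std-D: payoffs 61, 51, 92 → best response Std-D.
VendorY against Std-E: payoffs 32, 76, 54 → best response Std-C.
No profile is a mutual best response for all players.

This game has no pure Nash equilibrium.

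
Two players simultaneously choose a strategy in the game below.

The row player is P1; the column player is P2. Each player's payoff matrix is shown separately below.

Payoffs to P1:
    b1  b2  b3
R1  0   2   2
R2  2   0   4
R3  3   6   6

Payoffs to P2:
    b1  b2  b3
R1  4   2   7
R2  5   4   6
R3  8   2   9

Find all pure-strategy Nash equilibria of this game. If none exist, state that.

The unique pure-strategy Nash equilibrium is (R3, b3).

(R1, b1): P1 can switch to R2 (0 → 2). Not NE.
(R1, b2): P1 can switch to R3 (2 → 6). Not NE.
(R1, b3): P1 can switch to R2 (2 → 4). Not NE.
(R2, b1): P1 can switch to R3 (2 → 3). Not NE.
(R2, b2): P1 can switch to R1 (0 → 2). Not NE.
(R2, b3): P1 can switch to R3 (4 → 6). Not NE.
(R3, b1): P2 can switch to b3 (8 → 9). Not NE.
(R3, b2): P2 can switch to b1 (2 → 8). Not NE.
(R3, b3): P1 gets 6, best alternative 4; P2 gets 9, best alternative 8. No profitable deviation — NE.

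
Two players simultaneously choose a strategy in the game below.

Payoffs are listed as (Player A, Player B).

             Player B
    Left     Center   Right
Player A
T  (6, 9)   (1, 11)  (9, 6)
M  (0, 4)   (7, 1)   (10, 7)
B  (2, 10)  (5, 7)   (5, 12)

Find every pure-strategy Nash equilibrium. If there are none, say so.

Player A against Left: payoffs 6, 0, 2 → best response T.
Player A against Center: payoffs 1, 7, 5 → best response M.
Player A against Right: payoffs 9, 10, 5 → best response M.
Player B against T: payoffs 9, 11, 6 → best response Center.
Player B against M: payoffs 4, 1, 7 → best response Right.
Player B against B: payoffs 10, 7, 12 → best response Right.
Mutual best responses: (M, Right).

(M, Right)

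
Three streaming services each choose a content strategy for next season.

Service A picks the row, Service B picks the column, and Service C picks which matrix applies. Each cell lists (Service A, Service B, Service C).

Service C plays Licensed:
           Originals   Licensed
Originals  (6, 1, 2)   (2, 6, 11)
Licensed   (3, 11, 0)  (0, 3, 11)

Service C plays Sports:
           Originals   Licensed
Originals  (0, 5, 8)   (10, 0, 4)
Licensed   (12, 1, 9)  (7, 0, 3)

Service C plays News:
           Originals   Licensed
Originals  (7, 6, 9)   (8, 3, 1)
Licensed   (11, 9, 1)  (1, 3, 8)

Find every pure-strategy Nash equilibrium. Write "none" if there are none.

Pure-strategy Nash equilibria: (Originals, Licensed, Licensed); (Licensed, Originals, Sports)

Service A against (Originals, Licensed): payoffs 6, 3 → best response Originals.
Service A against (Originals, Sports): payoffs 0, 12 → best response Licensed.
Service A against (Originals, News): payoffs 7, 11 → best response Licensed.
Service A against (Licensed, Licensed): payoffs 2, 0 → best response Originals.
Service A against (Licensed, Sports): payoffs 10, 7 → best response Originals.
Service A against (Licensed, News): payoffs 8, 1 → best response Originals.
Service B against (Originals, Licensed): payoffs 1, 6 → best response Licensed.
Service B against (Originals, Sports): payoffs 5, 0 → best response Originals.
Service B against (Originals, News): payoffs 6, 3 → best response Originals.
Service B against (Licensed, Licensed): payoffs 11, 3 → best response Originals.
Service B against (Licensed, Sports): payoffs 1, 0 → best response Originals.
Service B against (Licensed, News): payoffs 9, 3 → best response Originals.
Service C against (Originals, Originals): payoffs 2, 8, 9 → best response News.
Service C against (Originals, Licensed): payoffs 11, 4, 1 → best response Licensed.
Service C against (Licensed, Originals): payoffs 0, 9, 1 → best response Sports.
Service C against (Licensed, Licensed): payoffs 11, 3, 8 → best response Licensed.
Mutual best responses: (Originals, Licensed, Licensed); (Licensed, Originals, Sports).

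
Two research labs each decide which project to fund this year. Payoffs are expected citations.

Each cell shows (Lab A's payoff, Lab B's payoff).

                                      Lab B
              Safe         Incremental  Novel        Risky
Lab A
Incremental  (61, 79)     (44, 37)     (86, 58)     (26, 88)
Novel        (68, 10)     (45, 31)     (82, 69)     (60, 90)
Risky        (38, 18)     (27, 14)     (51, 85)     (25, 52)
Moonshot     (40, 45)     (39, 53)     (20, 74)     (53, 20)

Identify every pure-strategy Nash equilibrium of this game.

For each strategy profile, look for a profitable unilateral deviation.
(Incremental, Safe): Lab A can switch to Novel (61 → 68). Not NE.
(Incremental, Incremental): Lab A can switch to Novel (44 → 45). Not NE.
(Incremental, Novel): Lab B can switch to Safe (58 → 79). Not NE.
(Incremental, Risky): Lab A can switch to Novel (26 → 60). Not NE.
(Novel, Safe): Lab B can switch to Incremental (10 → 31). Not NE.
(Novel, Incremental): Lab B can switch to Novel (31 → 69). Not NE.
(Novel, Novel): Lab A can switch to Incremental (82 → 86). Not NE.
(Novel, Risky): Lab A gets 60, best alternative 53; Lab B gets 90, best alternative 69. No profitable deviation — NE.
(Risky, Safe): Lab A can switch to Incremental (38 → 61). Not NE.
(Risky, Incremental): Lab A can switch to Incremental (27 → 44). Not NE.
(Risky, Novel): Lab A can switch to Incremental (51 → 86). Not NE.
(Risky, Risky): Lab A can switch to Incremental (25 → 26). Not NE.
(Moonshot, Safe): Lab A can switch to Incremental (40 → 61). Not NE.
(The remaining 3 profiles each have a profitable deviation by the same check.)

Pure NE: (Novel, Risky)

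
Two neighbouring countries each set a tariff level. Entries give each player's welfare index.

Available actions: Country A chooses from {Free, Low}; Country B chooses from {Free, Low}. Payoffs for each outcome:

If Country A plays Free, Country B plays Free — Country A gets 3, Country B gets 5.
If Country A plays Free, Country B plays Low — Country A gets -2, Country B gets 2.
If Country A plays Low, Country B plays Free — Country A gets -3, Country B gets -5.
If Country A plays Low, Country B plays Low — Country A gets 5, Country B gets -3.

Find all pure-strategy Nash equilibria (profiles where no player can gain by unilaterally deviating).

Country A against Free: payoffs 3, -3 → best response Free.
Country A against Low: payoffs -2, 5 → best response Low.
Country B against Free: payoffs 5, 2 → best response Free.
Country B against Low: payoffs -5, -3 → best response Low.
Mutual best responses: (Free, Free); (Low, Low).

(Free, Free) and (Low, Low)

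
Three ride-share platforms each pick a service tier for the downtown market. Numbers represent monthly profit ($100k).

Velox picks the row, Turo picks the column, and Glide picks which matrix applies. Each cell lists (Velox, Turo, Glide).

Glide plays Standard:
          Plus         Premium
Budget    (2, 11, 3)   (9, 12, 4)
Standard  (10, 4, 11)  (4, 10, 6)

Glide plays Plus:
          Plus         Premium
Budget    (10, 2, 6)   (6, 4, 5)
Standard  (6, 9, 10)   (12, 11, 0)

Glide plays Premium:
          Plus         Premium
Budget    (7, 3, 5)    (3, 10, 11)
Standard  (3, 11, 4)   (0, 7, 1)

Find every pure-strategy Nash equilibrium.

For each strategy profile, look for a profitable unilateral deviation.
(Budget, Plus, Standard): Velox can switch to Standard (2 → 10). Not NE.
(Budget, Plus, Plus): Turo can switch to Premium (2 → 4). Not NE.
(Budget, Plus, Premium): Turo can switch to Premium (3 → 10). Not NE.
(Budget, Premium, Standard): Glide can switch to Plus (4 → 5). Not NE.
(Budget, Premium, Plus): Velox can switch to Standard (6 → 12). Not NE.
(Budget, Premium, Premium): Velox gets 3, best alternative 0; Turo gets 10, best alternative 3; Glide gets 11, best alternative 5. No profitable deviation — NE.
(Standard, Plus, Standard): Turo can switch to Premium (4 → 10). Not NE.
(Standard, Plus, Plus): Velox can switch to Budget (6 → 10). Not NE.
(Standard, Plus, Premium): Velox can switch to Budget (3 → 7). Not NE.
(Standard, Premium, Standard): Velox can switch to Budget (4 → 9). Not NE.
(Standard, Premium, Plus): Glide can switch to Standard (0 → 6). Not NE.
(The remaining 1 profile has a profitable deviation by the same check.)

(Budget, Premium, Premium)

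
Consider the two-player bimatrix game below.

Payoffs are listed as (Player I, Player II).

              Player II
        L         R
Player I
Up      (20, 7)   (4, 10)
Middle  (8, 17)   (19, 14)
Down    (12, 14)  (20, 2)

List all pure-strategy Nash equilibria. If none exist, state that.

none

Player I against L: payoffs 20, 8, 12 → best response Up.
Player I against R: payoffs 4, 19, 20 → best response Down.
Player II against Up: payoffs 7, 10 → best response R.
Player II against Middle: payoffs 17, 14 → best response L.
Player II against Down: payoffs 14, 2 → best response L.
No profile is a mutual best response for all players.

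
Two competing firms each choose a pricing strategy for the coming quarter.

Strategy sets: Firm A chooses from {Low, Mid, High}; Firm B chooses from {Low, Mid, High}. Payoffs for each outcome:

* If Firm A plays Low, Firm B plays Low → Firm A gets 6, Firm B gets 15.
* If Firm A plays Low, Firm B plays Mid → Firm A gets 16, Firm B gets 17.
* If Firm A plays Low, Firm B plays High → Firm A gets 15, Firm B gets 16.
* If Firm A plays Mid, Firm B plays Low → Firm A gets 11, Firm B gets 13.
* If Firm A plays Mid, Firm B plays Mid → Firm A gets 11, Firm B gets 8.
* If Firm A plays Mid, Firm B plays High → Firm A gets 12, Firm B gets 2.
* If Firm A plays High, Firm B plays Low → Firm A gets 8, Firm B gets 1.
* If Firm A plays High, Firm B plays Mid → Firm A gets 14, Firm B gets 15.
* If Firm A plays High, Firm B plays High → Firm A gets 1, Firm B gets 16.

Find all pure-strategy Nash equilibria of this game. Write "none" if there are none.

Firm A against Low: payoffs 6, 11, 8 → best response Mid.
Firm A against Mid: payoffs 16, 11, 14 → best response Low.
Firm A against High: payoffs 15, 12, 1 → best response Low.
Firm B against Low: payoffs 15, 17, 16 → best response Mid.
Firm B against Mid: payoffs 13, 8, 2 → best response Low.
Firm B against High: payoffs 1, 15, 16 → best response High.
Mutual best responses: (Low, Mid); (Mid, Low).

The pure Nash equilibria are (Low, Mid), (Mid, Low).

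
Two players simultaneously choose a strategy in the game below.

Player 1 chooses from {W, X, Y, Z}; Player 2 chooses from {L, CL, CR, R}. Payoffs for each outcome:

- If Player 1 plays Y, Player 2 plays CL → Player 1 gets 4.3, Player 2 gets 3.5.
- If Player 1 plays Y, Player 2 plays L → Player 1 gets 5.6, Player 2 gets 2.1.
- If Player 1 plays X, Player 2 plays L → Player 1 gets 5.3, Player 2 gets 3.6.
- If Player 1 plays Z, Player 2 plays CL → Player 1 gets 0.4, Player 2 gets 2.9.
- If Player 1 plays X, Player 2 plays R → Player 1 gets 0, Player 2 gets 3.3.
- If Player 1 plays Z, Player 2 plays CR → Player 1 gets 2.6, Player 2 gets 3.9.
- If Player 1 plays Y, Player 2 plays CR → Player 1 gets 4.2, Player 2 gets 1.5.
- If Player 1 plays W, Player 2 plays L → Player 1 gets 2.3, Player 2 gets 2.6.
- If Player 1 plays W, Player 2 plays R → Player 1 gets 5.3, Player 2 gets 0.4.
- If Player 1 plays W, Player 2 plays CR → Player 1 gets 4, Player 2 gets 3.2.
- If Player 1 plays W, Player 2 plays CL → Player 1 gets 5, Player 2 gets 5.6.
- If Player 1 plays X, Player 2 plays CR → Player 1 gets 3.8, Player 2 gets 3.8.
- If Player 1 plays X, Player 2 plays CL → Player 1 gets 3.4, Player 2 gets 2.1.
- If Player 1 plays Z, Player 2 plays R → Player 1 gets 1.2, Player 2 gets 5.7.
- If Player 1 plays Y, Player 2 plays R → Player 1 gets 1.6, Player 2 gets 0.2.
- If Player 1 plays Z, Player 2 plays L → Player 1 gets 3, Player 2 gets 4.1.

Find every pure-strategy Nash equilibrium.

Pure NE: (W, CL)

Player 1 against L: payoffs 2.3, 5.3, 5.6, 3 → best response Y.
Player 1 against CL: payoffs 5, 3.4, 4.3, 0.4 → best response W.
Player 1 against CR: payoffs 4, 3.8, 4.2, 2.6 → best response Y.
Player 1 against R: payoffs 5.3, 0, 1.6, 1.2 → best response W.
Player 2 against W: payoffs 2.6, 5.6, 3.2, 0.4 → best response CL.
Player 2 against X: payoffs 3.6, 2.1, 3.8, 3.3 → best response CR.
Player 2 against Y: payoffs 2.1, 3.5, 1.5, 0.2 → best response CL.
Player 2 against Z: payoffs 4.1, 2.9, 3.9, 5.7 → best response R.
Mutual best responses: (W, CL).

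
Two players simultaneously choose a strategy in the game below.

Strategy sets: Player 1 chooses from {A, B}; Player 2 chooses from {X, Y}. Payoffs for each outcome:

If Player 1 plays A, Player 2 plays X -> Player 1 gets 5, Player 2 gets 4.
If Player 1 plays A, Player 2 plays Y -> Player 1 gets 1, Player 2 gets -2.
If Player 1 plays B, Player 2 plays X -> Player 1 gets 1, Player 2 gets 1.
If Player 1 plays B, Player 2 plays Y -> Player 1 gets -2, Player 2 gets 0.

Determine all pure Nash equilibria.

Check each profile: it is a Nash equilibrium iff no player can strictly gain by switching unilaterally.
(A, X): Player 1 gets 5, best alternative 1; Player 2 gets 4, best alternative -2. No profitable deviation — NE.
(A, Y): Player 2 can switch to X (-2 → 4). Not NE.
(B, X): Player 1 can switch to A (1 → 5). Not NE.
(B, Y): Player 1 can switch to A (-2 → 1). Not NE.

(A, X)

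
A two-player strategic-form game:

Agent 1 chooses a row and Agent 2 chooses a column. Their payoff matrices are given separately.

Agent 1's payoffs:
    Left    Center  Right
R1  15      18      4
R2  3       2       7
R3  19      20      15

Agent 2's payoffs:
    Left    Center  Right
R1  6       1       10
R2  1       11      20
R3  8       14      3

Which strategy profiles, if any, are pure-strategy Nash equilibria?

(R3, Center)

(R1, Left): Agent 1 can switch to R3 (15 → 19). Not NE.
(R1, Center): Agent 1 can switch to R3 (18 → 20). Not NE.
(R1, Right): Agent 1 can switch to R2 (4 → 7). Not NE.
(R2, Left): Agent 1 can switch to R1 (3 → 15). Not NE.
(R2, Center): Agent 1 can switch to R1 (2 → 18). Not NE.
(R2, Right): Agent 1 can switch to R3 (7 → 15). Not NE.
(R3, Left): Agent 2 can switch to Center (8 → 14). Not NE.
(R3, Center): Agent 1 gets 20, best alternative 18; Agent 2 gets 14, best alternative 8. No profitable deviation — NE.
(R3, Right): Agent 2 can switch to Left (3 → 8). Not NE.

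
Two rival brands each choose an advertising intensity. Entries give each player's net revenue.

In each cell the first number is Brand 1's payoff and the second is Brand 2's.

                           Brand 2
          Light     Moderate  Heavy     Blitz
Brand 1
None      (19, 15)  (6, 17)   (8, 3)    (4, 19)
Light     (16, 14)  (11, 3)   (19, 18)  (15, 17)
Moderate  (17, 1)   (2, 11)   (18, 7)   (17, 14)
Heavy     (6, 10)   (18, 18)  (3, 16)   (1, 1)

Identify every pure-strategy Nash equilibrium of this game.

The pure Nash equilibria are (Light, Heavy); (Moderate, Blitz); (Heavy, Moderate).

Brand 1 against Light: payoffs 19, 16, 17, 6 → best response None.
Brand 1 against Moderate: payoffs 6, 11, 2, 18 → best response Heavy.
Brand 1 against Heavy: payoffs 8, 19, 18, 3 → best response Light.
Brand 1 against Blitz: payoffs 4, 15, 17, 1 → best response Moderate.
Brand 2 against None: payoffs 15, 17, 3, 19 → best response Blitz.
Brand 2 against Light: payoffs 14, 3, 18, 17 → best response Heavy.
Brand 2 against Moderate: payoffs 1, 11, 7, 14 → best response Blitz.
Brand 2 against Heavy: payoffs 10, 18, 16, 1 → best response Moderate.
Mutual best responses: (Light, Heavy); (Moderate, Blitz); (Heavy, Moderate).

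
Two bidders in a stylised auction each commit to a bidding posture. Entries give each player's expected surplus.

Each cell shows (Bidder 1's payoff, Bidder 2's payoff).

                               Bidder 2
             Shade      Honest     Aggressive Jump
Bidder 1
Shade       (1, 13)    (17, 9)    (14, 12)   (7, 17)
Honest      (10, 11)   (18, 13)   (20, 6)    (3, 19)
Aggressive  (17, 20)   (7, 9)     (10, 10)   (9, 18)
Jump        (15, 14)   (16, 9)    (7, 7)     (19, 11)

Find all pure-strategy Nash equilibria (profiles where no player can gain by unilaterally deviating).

Mark each player's best response to every combination of opponents' strategies; a profile where every player is best-responding is a pure Nash equilibrium.
Bidder 1 against Shade: payoffs 1, 10, 17, 15 → best response Aggressive.
Bidder 1 against Honest: payoffs 17, 18, 7, 16 → best response Honest.
Bidder 1 against Aggressive: payoffs 14, 20, 10, 7 → best response Honest.
Bidder 1 against Jump: payoffs 7, 3, 9, 19 → best response Jump.
Bidder 2 against Shade: payoffs 13, 9, 12, 17 → best response Jump.
Bidder 2 against Honest: payoffs 11, 13, 6, 19 → best response Jump.
Bidder 2 against Aggressive: payoffs 20, 9, 10, 18 → best response Shade.
Bidder 2 against Jump: payoffs 14, 9, 7, 11 → best response Shade.
Mutual best responses: (Aggressive, Shade).

Pure NE: (Aggressive, Shade)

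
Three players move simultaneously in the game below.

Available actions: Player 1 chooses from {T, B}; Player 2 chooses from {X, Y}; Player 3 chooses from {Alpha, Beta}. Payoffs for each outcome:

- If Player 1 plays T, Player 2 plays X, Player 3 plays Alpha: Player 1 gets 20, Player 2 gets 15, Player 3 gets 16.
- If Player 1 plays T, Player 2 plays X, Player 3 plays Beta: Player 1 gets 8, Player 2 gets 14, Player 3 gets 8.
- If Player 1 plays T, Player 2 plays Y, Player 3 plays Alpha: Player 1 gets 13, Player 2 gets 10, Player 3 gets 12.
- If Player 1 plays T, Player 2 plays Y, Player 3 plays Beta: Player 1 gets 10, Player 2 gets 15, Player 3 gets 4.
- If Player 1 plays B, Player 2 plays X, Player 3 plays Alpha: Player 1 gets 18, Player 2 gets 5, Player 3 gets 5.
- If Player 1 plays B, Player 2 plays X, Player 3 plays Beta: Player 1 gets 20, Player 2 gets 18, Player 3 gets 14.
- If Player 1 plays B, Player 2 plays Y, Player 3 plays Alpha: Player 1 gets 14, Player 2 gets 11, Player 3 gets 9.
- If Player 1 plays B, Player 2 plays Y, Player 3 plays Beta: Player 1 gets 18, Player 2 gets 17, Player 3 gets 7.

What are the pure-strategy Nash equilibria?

(T, X, Alpha): Player 1 gets 20, best alternative 18; Player 2 gets 15, best alternative 10; Player 3 gets 16, best alternative 8. No profitable deviation — NE.
(T, X, Beta): Player 1 can switch to B (8 → 20). Not NE.
(T, Y, Alpha): Player 1 can switch to B (13 → 14). Not NE.
(T, Y, Beta): Player 1 can switch to B (10 → 18). Not NE.
(B, X, Alpha): Player 1 can switch to T (18 → 20). Not NE.
(B, X, Beta): Player 1 gets 20, best alternative 8; Player 2 gets 18, best alternative 17; Player 3 gets 14, best alternative 5. No profitable deviation — NE.
(B, Y, Alpha): Player 1 gets 14, best alternative 13; Player 2 gets 11, best alternative 5; Player 3 gets 9, best alternative 7. No profitable deviation — NE.
(B, Y, Beta): Player 2 can switch to X (17 → 18). Not NE.

The pure Nash equilibria are (T, X, Alpha) and (B, X, Beta) and (B, Y, Alpha).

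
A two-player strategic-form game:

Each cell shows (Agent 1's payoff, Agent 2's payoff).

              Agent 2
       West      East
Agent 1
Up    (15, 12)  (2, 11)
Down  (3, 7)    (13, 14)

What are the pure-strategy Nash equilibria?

Pure-strategy Nash equilibria: (Up, West) and (Down, East)

(Up, West): Agent 1 gets 15, best alternative 3; Agent 2 gets 12, best alternative 11. No profitable deviation — NE.
(Up, East): Agent 1 can switch to Down (2 → 13). Not NE.
(Down, West): Agent 1 can switch to Up (3 → 15). Not NE.
(Down, East): Agent 1 gets 13, best alternative 2; Agent 2 gets 14, best alternative 7. No profitable deviation — NE.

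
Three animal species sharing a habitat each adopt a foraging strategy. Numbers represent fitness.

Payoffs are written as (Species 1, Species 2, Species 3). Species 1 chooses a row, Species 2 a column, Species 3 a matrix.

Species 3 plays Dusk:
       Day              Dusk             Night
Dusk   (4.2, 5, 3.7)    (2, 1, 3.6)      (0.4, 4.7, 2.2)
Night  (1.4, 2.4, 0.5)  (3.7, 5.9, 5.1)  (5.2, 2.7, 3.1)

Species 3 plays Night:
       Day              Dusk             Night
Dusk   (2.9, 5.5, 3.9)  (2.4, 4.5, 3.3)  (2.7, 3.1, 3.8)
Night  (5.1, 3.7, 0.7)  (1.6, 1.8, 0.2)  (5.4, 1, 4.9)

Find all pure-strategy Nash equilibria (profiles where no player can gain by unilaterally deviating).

(Night, Day, Night); (Night, Dusk, Dusk)

Species 1 against (Day, Dusk): payoffs 4.2, 1.4 → best response Dusk.
Species 1 against (Day, Night): payoffs 2.9, 5.1 → best response Night.
Species 1 against (Dusk, Dusk): payoffs 2, 3.7 → best response Night.
Species 1 against (Dusk, Night): payoffs 2.4, 1.6 → best response Dusk.
Species 1 against (Night, Dusk): payoffs 0.4, 5.2 → best response Night.
Species 1 against (Night, Night): payoffs 2.7, 5.4 → best response Night.
Species 2 against (Dusk, Dusk): payoffs 5, 1, 4.7 → best response Day.
Species 2 against (Dusk, Night): payoffs 5.5, 4.5, 3.1 → best response Day.
Species 2 against (Night, Dusk): payoffs 2.4, 5.9, 2.7 → best response Dusk.
Species 2 against (Night, Night): payoffs 3.7, 1.8, 1 → best response Day.
Species 3 against (Dusk, Day): payoffs 3.7, 3.9 → best response Night.
Species 3 against (Dusk, Dusk): payoffs 3.6, 3.3 → best response Dusk.
Species 3 against (Dusk, Night): payoffs 2.2, 3.8 → best response Night.
Species 3 against (Night, Day): payoffs 0.5, 0.7 → best response Night.
Species 3 against (Night, Dusk): payoffs 5.1, 0.2 → best response Dusk.
Species 3 against (Night, Night): payoffs 3.1, 4.9 → best response Night.
Mutual best responses: (Night, Day, Night); (Night, Dusk, Dusk).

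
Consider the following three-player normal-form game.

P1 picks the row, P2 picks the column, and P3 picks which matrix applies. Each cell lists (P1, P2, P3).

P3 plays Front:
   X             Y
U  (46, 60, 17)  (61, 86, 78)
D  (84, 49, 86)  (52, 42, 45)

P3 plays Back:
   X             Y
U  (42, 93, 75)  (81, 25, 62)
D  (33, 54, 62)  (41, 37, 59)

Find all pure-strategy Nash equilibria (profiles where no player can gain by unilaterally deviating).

(U, X, Back), (U, Y, Front), (D, X, Front)

(U, X, Front): P1 can switch to D (46 → 84). Not NE.
(U, X, Back): P1 gets 42, best alternative 33; P2 gets 93, best alternative 25; P3 gets 75, best alternative 17. No profitable deviation — NE.
(U, Y, Front): P1 gets 61, best alternative 52; P2 gets 86, best alternative 60; P3 gets 78, best alternative 62. No profitable deviation — NE.
(U, Y, Back): P2 can switch to X (25 → 93). Not NE.
(D, X, Front): P1 gets 84, best alternative 46; P2 gets 49, best alternative 42; P3 gets 86, best alternative 62. No profitable deviation — NE.
(D, X, Back): P1 can switch to U (33 → 42). Not NE.
(D, Y, Front): P1 can switch to U (52 → 61). Not NE.
(D, Y, Back): P1 can switch to U (41 → 81). Not NE.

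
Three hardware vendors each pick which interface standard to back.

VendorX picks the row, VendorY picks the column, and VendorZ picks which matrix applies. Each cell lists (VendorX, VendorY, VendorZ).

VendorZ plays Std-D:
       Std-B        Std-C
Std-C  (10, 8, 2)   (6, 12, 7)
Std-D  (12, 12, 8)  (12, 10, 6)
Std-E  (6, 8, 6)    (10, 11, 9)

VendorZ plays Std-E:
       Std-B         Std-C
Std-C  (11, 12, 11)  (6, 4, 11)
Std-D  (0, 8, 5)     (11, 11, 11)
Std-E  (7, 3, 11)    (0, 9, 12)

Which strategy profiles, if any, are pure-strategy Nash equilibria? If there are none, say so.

The pure Nash equilibria are (Std-C, Std-B, Std-E), (Std-D, Std-B, Std-D), (Std-D, Std-C, Std-E).

VendorX against (Std-B, Std-D): payoffs 10, 12, 6 → best response Std-D.
VendorX against (Std-B, Std-E): payoffs 11, 0, 7 → best response Std-C.
VendorX against (Std-C, Std-D): payoffs 6, 12, 10 → best response Std-D.
VendorX against (Std-C, Std-E): payoffs 6, 11, 0 → best response Std-D.
VendorY against (Std-C, Std-D): payoffs 8, 12 → best response Std-C.
VendorY against (Std-C, Std-E): payoffs 12, 4 → best response Std-B.
VendorY against (Std-D, Std-D): payoffs 12, 10 → best response Std-B.
VendorY against (Std-D, Std-E): payoffs 8, 11 → best response Std-C.
VendorY against (Std-E, Std-D): payoffs 8, 11 → best response Std-C.
VendorY against (Std-E, Std-E): payoffs 3, 9 → best response Std-C.
VendorZ against (Std-C, Std-B): payoffs 2, 11 → best response Std-E.
VendorZ against (Std-C, Std-C): payoffs 7, 11 → best response Std-E.
VendorZ against (Std-D, Std-B): payoffs 8, 5 → best response Std-D.
VendorZ against (Std-D, Std-C): payoffs 6, 11 → best response Std-E.
VendorZ against (Std-E, Std-B): payoffs 6, 11 → best response Std-E.
VendorZ against (Std-E, Std-C): payoffs 9, 12 → best response Std-E.
Mutual best responses: (Std-C, Std-B, Std-E); (Std-D, Std-B, Std-D); (Std-D, Std-C, Std-E).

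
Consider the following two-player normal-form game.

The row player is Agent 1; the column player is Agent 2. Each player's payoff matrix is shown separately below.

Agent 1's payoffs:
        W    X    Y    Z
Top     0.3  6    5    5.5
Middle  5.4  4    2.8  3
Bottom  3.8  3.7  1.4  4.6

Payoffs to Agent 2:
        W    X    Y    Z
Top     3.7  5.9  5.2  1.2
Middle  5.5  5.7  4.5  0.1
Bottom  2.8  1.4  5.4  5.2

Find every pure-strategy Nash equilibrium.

Agent 1 against W: payoffs 0.3, 5.4, 3.8 → best response Middle.
Agent 1 against X: payoffs 6, 4, 3.7 → best response Top.
Agent 1 against Y: payoffs 5, 2.8, 1.4 → best response Top.
Agent 1 against Z: payoffs 5.5, 3, 4.6 → best response Top.
Agent 2 against Top: payoffs 3.7, 5.9, 5.2, 1.2 → best response X.
Agent 2 against Middle: payoffs 5.5, 5.7, 4.5, 0.1 → best response X.
Agent 2 against Bottom: payoffs 2.8, 1.4, 5.4, 5.2 → best response Y.
Mutual best responses: (Top, X).

(Top, X)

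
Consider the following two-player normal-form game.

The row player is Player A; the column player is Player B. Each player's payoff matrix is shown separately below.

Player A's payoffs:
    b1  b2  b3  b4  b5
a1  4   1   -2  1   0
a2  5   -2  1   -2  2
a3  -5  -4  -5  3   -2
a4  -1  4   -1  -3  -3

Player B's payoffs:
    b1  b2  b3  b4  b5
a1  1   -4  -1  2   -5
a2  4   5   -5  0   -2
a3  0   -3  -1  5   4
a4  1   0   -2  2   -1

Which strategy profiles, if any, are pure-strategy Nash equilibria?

(a3, b4)

Player A against b1: payoffs 4, 5, -5, -1 → best response a2.
Player A against b2: payoffs 1, -2, -4, 4 → best response a4.
Player A against b3: payoffs -2, 1, -5, -1 → best response a2.
Player A against b4: payoffs 1, -2, 3, -3 → best response a3.
Player A against b5: payoffs 0, 2, -2, -3 → best response a2.
Player B against a1: payoffs 1, -4, -1, 2, -5 → best response b4.
Player B against a2: payoffs 4, 5, -5, 0, -2 → best response b2.
Player B against a3: payoffs 0, -3, -1, 5, 4 → best response b4.
Player B against a4: payoffs 1, 0, -2, 2, -1 → best response b4.
Mutual best responses: (a3, b4).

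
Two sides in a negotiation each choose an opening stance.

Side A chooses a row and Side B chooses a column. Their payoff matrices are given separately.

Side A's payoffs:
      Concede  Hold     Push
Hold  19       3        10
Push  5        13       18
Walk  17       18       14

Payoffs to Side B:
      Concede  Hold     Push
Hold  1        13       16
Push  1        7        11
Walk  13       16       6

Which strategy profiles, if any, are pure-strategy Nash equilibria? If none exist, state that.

(Push, Push), (Walk, Hold)

Mark each player's best response to every combination of opponents' strategies; a profile where every player is best-responding is a pure Nash equilibrium.
Side A against Concede: payoffs 19, 5, 17 → best response Hold.
Side A against Hold: payoffs 3, 13, 18 → best response Walk.
Side A against Push: payoffs 10, 18, 14 → best response Push.
Side B against Hold: payoffs 1, 13, 16 → best response Push.
Side B against Push: payoffs 1, 7, 11 → best response Push.
Side B against Walk: payoffs 13, 16, 6 → best response Hold.
Mutual best responses: (Push, Push); (Walk, Hold).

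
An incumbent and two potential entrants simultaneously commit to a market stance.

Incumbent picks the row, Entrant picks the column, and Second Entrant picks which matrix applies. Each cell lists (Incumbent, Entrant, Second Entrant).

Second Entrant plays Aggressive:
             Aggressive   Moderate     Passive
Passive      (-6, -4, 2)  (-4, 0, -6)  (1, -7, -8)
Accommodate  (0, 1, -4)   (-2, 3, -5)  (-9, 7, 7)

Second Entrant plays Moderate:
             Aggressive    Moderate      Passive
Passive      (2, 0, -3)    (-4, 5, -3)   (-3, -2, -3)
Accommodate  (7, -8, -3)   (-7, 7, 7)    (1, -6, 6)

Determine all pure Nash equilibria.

Incumbent against (Aggressive, Aggressive): payoffs -6, 0 → best response Accommodate.
Incumbent against (Aggressive, Moderate): payoffs 2, 7 → best response Accommodate.
Incumbent against (Moderate, Aggressive): payoffs -4, -2 → best response Accommodate.
Incumbent against (Moderate, Moderate): payoffs -4, -7 → best response Passive.
Incumbent against (Passive, Aggressive): payoffs 1, -9 → best response Passive.
Incumbent against (Passive, Moderate): payoffs -3, 1 → best response Accommodate.
Entrant against (Passive, Aggressive): payoffs -4, 0, -7 → best response Moderate.
Entrant against (Passive, Moderate): payoffs 0, 5, -2 → best response Moderate.
Entrant against (Accommodate, Aggressive): payoffs 1, 3, 7 → best response Passive.
Entrant against (Accommodate, Moderate): payoffs -8, 7, -6 → best response Moderate.
Second Entrant against (Passive, Aggressive): payoffs 2, -3 → best response Aggressive.
Second Entrant against (Passive, Moderate): payoffs -6, -3 → best response Moderate.
Second Entrant against (Passive, Passive): payoffs -8, -3 → best response Moderate.
Second Entrant against (Accommodate, Aggressive): payoffs -4, -3 → best response Moderate.
Second Entrant against (Accommodate, Moderate): payoffs -5, 7 → best response Moderate.
Second Entrant against (Accommodate, Passive): payoffs 7, 6 → best response Aggressive.
Mutual best responses: (Passive, Moderate, Moderate).

Pure NE: (Passive, Moderate, Moderate)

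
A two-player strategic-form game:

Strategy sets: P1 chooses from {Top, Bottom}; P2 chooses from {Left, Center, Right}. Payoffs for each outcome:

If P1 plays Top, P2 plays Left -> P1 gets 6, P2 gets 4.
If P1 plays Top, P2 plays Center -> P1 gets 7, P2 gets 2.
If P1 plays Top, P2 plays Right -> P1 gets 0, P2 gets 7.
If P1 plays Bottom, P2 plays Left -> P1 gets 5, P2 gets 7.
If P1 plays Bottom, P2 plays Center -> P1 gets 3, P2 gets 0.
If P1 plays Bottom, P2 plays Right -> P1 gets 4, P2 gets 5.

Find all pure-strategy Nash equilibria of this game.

For each strategy profile, look for a profitable unilateral deviation.
(Top, Left): P2 can switch to Right (4 → 7). Not NE.
(Top, Center): P2 can switch to Left (2 → 4). Not NE.
(Top, Right): P1 can switch to Bottom (0 → 4). Not NE.
(Bottom, Left): P1 can switch to Top (5 → 6). Not NE.
(Bottom, Center): P1 can switch to Top (3 → 7). Not NE.
(Bottom, Right): P2 can switch to Left (5 → 7). Not NE.

No pure-strategy Nash equilibrium.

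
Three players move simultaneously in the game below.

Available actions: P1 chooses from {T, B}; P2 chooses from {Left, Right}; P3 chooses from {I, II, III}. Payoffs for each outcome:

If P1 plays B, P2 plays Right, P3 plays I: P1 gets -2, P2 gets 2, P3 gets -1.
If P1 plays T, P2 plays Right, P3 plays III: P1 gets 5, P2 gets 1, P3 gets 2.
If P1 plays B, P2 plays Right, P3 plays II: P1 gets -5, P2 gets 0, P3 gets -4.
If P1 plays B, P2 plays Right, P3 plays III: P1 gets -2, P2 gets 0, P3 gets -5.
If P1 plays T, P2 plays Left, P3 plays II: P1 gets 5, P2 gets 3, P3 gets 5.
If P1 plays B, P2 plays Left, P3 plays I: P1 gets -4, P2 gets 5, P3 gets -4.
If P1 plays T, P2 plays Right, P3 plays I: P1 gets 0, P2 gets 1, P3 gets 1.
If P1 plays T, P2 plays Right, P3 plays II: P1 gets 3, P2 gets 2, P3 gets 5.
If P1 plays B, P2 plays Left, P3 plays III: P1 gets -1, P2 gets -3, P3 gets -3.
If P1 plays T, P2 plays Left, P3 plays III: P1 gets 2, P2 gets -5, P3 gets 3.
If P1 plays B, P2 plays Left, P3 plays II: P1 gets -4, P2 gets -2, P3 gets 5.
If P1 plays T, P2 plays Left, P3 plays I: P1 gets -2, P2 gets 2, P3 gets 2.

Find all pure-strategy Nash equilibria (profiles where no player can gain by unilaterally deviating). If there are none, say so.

For each player, find the best response to each opponent profile; mutual best responses are the pure NE.
P1 against (Left, I): payoffs -2, -4 → best response T.
P1 against (Left, II): payoffs 5, -4 → best response T.
P1 against (Left, III): payoffs 2, -1 → best response T.
P1 against (Right, I): payoffs 0, -2 → best response T.
P1 against (Right, II): payoffs 3, -5 → best response T.
P1 against (Right, III): payoffs 5, -2 → best response T.
P2 against (T, I): payoffs 2, 1 → best response Left.
P2 against (T, II): payoffs 3, 2 → best response Left.
P2 against (T, III): payoffs -5, 1 → best response Right.
P2 against (B, I): payoffs 5, 2 → best response Left.
P2 against (B, II): payoffs -2, 0 → best response Right.
P2 against (B, III): payoffs -3, 0 → best response Right.
P3 against (T, Left): payoffs 2, 5, 3 → best response II.
P3 against (T, Right): payoffs 1, 5, 2 → best response II.
P3 against (B, Left): payoffs -4, 5, -3 → best response II.
P3 against (B, Right): payoffs -1, -4, -5 → best response I.
Mutual best responses: (T, Left, II).

(T, Left, II)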